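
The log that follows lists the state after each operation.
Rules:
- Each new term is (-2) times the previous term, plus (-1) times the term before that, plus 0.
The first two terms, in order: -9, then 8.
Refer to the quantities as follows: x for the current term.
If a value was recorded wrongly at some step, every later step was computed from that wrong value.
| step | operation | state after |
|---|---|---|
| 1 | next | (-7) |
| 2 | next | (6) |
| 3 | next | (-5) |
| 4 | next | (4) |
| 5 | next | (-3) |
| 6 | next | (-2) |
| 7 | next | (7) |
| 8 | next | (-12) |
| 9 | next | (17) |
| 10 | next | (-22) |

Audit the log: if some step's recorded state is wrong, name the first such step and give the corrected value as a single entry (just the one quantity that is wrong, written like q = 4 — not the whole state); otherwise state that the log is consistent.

step 6, x = 2

Step 1: x = -2*(8) + (-1)*(-9) + (0) = -7 — matches.
Step 2: x = -2*(-7) + (-1)*(8) + (0) = 6 — checks out.
Step 3: x = -2*(6) + (-1)*(-7) + (0) = -5 — in agreement.
Step 4: x = -2*(-5) + (-1)*(6) + (0) = 4 — same as recorded.
Step 5: x = -2*(4) + (-1)*(-5) + (0) = -3 — verified.
Step 6: x = -2*(-3) + (-1)*(4) + (0) = 2 — this is not what the log shows.
That makes step 6 the first incorrect line — x = 2 is what it should show.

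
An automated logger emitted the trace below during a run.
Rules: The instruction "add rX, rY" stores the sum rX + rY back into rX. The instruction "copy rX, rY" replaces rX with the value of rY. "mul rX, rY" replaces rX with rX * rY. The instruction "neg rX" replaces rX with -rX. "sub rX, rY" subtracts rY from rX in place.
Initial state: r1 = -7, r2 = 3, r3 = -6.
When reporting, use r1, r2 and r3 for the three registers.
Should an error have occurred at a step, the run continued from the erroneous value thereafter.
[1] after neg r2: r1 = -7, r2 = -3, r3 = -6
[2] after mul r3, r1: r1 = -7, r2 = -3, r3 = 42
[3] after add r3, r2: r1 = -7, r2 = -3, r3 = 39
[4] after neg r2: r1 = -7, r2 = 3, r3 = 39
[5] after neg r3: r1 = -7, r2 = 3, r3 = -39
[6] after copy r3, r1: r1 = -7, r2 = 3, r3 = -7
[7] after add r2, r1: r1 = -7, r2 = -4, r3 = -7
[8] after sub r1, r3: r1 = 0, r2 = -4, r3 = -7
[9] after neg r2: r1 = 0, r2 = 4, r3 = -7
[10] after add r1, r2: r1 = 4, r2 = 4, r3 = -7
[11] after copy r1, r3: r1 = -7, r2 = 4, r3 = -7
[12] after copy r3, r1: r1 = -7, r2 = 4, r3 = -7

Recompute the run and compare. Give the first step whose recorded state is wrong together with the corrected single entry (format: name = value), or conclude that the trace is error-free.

no error

Step 1: r2 = -(3) = -3 — confirmed correct.
Step 2: r3 = -6 * -7 = 42 — checks out.
Step 3: r3 = 42 + -3 = 39 — agrees with the trace.
Step 4: r2 = -(-3) = 3 — exactly as logged.
Step 5: r3 = -(39) = -39 — in agreement.
Step 6: r3 = -7 — checks out.
Step 7: r2 = 3 + -7 = -4 — confirmed correct.
Step 8: r1 = -7 - -7 = 0 — consistent with the trace.
Step 9: r2 = -(-4) = 4 — exactly as logged.
Step 10: r1 = 0 + 4 = 4 — in agreement.
Step 11: r1 = -7 — agrees with the trace.
Step 12: r3 = -7 — checks out.
All steps check out; nothing to correct.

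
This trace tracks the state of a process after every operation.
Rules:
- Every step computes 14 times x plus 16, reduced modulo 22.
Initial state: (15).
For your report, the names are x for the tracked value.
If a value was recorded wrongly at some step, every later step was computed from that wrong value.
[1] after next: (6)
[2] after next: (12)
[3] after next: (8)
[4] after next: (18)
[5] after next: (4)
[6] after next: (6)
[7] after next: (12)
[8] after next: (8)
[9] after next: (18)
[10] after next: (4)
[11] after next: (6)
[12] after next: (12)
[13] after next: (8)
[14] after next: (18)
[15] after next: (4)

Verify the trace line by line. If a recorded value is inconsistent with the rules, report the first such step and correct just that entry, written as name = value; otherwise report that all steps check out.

1. x = (14*15 + 16) mod 22 = 6 (exactly as logged)
2. x = (14*6 + 16) mod 22 = 12 (in agreement)
3. x = (14*12 + 16) mod 22 = 8 (verified)
4. x = (14*8 + 16) mod 22 = 18 (matches)
5. x = (14*18 + 16) mod 22 = 4 (exactly as logged)
6. x = (14*4 + 16) mod 22 = 6 (matches)
7. x = (14*6 + 16) mod 22 = 12 (consistent with the trace)
8. x = (14*12 + 16) mod 22 = 8 (verified)
9. x = (14*8 + 16) mod 22 = 18 (checks out)
10. x = (14*18 + 16) mod 22 = 4 (verified)
11. x = (14*4 + 16) mod 22 = 6 (exactly as logged)
12. x = (14*6 + 16) mod 22 = 12 (same as recorded)
13. x = (14*12 + 16) mod 22 = 8 (exactly as logged)
14. x = (14*8 + 16) mod 22 = 18 (exactly as logged)
15. x = (14*18 + 16) mod 22 = 4 (in agreement)
Every step is consistent.

no error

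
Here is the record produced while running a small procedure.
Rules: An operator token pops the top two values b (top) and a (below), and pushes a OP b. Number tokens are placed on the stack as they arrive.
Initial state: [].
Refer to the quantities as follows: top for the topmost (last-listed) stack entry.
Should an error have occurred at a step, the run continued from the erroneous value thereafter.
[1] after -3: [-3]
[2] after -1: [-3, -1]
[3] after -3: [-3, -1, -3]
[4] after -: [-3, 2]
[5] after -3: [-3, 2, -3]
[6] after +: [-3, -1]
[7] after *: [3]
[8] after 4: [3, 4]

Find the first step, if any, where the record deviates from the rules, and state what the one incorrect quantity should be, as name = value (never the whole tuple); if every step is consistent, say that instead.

no error

Recomputing the run from the initial state:
step 1: [-3]
step 2: [-3, -1]
step 3: [-3, -1, -3]
step 4: [-3, 2]
step 5: [-3, 2, -3]
step 6: [-3, -1]
step 7: [3]
step 8: [3, 4]
This matches the record at every step.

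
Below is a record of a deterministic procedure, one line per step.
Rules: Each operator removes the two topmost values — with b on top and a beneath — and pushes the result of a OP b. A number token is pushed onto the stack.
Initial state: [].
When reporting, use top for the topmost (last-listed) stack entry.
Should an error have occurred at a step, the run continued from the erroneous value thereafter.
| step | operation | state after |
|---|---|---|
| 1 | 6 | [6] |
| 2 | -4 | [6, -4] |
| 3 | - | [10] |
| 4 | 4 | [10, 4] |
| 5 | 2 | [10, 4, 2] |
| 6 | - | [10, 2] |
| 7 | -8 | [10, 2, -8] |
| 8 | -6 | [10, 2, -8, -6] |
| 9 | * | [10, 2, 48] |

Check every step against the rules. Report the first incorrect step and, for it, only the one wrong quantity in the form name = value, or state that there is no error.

Recomputing the run from the initial state:
step 1: [6]
step 2: [6, -4]
step 3: [10]
step 4: [10, 4]
step 5: [10, 4, 2]
step 6: [10, 2]
step 7: [10, 2, -8]
step 8: [10, 2, -8, -6]
step 9: [10, 2, 48]
This matches the record at every step.

no error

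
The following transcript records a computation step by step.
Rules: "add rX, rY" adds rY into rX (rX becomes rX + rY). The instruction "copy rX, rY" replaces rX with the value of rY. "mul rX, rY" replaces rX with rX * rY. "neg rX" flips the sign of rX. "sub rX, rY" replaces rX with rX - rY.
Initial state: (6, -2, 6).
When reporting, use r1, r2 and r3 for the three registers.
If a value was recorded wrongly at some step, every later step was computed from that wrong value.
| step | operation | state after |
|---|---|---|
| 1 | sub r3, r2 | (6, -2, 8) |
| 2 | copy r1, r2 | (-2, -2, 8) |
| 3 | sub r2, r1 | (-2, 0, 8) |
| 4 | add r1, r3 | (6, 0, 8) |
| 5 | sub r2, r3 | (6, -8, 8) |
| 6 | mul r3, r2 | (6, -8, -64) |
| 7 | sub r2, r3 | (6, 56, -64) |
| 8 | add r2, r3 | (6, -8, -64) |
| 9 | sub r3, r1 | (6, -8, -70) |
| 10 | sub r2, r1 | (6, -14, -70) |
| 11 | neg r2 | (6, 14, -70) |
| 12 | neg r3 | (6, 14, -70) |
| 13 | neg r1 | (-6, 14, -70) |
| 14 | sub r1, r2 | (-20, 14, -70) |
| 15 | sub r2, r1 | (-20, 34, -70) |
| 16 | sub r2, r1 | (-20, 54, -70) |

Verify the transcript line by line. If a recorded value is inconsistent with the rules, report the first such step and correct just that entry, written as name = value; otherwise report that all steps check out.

step 12, r3 = 70

Recomputing the run from the initial state:
step 1: r1 = 6, r2 = -2, r3 = 8
step 2: r1 = -2, r2 = -2, r3 = 8
step 3: r1 = -2, r2 = 0, r3 = 8
step 4: r1 = 6, r2 = 0, r3 = 8
step 5: r1 = 6, r2 = -8, r3 = 8
step 6: r1 = 6, r2 = -8, r3 = -64
step 7: r1 = 6, r2 = 56, r3 = -64
step 8: r1 = 6, r2 = -8, r3 = -64
step 9: r1 = 6, r2 = -8, r3 = -70
step 10: r1 = 6, r2 = -14, r3 = -70
step 11: r1 = 6, r2 = 14, r3 = -70
step 12: r1 = 6, r2 = 14, r3 = 70
step 13: r1 = -6, r2 = 14, r3 = 70
step 14: r1 = -20, r2 = 14, r3 = 70
step 15: r1 = -20, r2 = 34, r3 = 70
step 16: r1 = -20, r2 = 54, r3 = 70
The first disagreement with the transcript is at step 12, where the value should be r3 = 70.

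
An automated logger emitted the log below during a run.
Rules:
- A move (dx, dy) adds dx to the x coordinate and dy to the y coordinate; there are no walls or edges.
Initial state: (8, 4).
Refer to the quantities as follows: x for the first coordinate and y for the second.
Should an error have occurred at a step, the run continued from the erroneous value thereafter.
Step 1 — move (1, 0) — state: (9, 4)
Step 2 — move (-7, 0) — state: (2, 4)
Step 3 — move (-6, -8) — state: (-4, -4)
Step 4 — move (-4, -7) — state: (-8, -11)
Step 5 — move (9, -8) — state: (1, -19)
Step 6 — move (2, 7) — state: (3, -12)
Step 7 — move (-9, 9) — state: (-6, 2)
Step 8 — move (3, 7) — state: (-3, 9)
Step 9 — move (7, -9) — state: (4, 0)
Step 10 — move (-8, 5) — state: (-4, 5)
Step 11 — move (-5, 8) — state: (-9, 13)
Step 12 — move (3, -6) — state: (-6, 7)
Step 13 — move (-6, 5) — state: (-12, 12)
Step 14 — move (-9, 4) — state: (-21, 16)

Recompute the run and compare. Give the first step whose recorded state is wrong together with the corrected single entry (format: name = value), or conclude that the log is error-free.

step 7, y = -3

step 1: x = 8 + (1) = 9, y = 4 + (0) = 4 -> checks out
step 2: x = 9 + (-7) = 2, y = 4 + (0) = 4 -> consistent with the log
step 3: x = 2 + (-6) = -4, y = 4 + (-8) = -4 -> matches
step 4: x = -4 + (-4) = -8, y = -4 + (-7) = -11 -> verified
step 5: x = -8 + (9) = 1, y = -11 + (-8) = -19 -> no discrepancy
step 6: x = 1 + (2) = 3, y = -19 + (7) = -12 -> agrees with the log
step 7: x = 3 + (-9) = -6, y = -12 + (9) = -3 -> the recorded entry deviates here
Step 7 is the first one off; corrected, y = -3.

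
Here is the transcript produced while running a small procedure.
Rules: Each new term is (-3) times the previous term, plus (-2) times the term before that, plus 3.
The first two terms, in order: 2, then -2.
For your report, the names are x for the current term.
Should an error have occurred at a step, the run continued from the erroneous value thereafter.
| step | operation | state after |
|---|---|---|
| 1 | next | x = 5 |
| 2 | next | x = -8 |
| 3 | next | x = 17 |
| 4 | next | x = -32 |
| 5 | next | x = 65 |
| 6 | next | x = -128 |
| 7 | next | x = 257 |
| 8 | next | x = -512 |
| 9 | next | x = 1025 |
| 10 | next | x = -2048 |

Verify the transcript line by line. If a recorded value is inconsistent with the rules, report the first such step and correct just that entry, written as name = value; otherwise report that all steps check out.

1. x = -3*(-2) + (-2)*(2) + (3) = 5 (checks out)
2. x = -3*(5) + (-2)*(-2) + (3) = -8 (exactly as logged)
3. x = -3*(-8) + (-2)*(5) + (3) = 17 (matches)
4. x = -3*(17) + (-2)*(-8) + (3) = -32 (consistent with the transcript)
5. x = -3*(-32) + (-2)*(17) + (3) = 65 (no discrepancy)
6. x = -3*(65) + (-2)*(-32) + (3) = -128 (consistent with the transcript)
7. x = -3*(-128) + (-2)*(65) + (3) = 257 (verified)
8. x = -3*(257) + (-2)*(-128) + (3) = -512 (consistent with the transcript)
9. x = -3*(-512) + (-2)*(257) + (3) = 1025 (in agreement)
10. x = -3*(1025) + (-2)*(-512) + (3) = -2048 (agrees with the transcript)
The whole run recomputes cleanly — no discrepancies.

no error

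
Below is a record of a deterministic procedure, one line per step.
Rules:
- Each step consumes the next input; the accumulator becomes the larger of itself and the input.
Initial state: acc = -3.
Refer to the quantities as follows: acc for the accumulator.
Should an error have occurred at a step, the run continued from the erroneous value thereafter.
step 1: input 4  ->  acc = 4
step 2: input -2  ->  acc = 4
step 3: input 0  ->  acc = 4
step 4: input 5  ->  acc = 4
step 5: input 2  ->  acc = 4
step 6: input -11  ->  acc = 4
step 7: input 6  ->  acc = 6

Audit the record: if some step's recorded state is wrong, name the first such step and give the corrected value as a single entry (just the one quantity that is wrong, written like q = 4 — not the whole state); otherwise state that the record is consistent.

1. acc = max(-3, 4) = 4 (same as recorded)
2. acc = max(4, -2) = 4 (no discrepancy)
3. acc = max(4, 0) = 4 (exactly as logged)
4. acc = max(4, 5) = 5 (first mismatch against the record)
The audit stops at step 4: the recorded entry is wrong and should be acc = 5.

step 4, acc = 5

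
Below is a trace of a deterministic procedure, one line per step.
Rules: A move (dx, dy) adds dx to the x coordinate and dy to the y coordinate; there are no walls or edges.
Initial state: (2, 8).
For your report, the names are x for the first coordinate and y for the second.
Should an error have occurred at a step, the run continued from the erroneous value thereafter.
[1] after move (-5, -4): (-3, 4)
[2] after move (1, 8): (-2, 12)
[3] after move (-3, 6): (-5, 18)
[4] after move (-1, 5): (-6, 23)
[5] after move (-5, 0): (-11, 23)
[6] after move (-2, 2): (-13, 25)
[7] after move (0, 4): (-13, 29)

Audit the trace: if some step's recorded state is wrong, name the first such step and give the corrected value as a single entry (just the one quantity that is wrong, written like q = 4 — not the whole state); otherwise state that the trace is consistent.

1. x = 2 + (-5) = -3, y = 8 + (-4) = 4 (same as recorded)
2. x = -3 + (1) = -2, y = 4 + (8) = 12 (in agreement)
3. x = -2 + (-3) = -5, y = 12 + (6) = 18 (no discrepancy)
4. x = -5 + (-1) = -6, y = 18 + (5) = 23 (confirmed correct)
5. x = -6 + (-5) = -11, y = 23 + (0) = 23 (consistent with the trace)
6. x = -11 + (-2) = -13, y = 23 + (2) = 25 (verified)
7. x = -13 + (0) = -13, y = 25 + (4) = 29 (in agreement)
Nothing is out of place; the run is error-free.

no error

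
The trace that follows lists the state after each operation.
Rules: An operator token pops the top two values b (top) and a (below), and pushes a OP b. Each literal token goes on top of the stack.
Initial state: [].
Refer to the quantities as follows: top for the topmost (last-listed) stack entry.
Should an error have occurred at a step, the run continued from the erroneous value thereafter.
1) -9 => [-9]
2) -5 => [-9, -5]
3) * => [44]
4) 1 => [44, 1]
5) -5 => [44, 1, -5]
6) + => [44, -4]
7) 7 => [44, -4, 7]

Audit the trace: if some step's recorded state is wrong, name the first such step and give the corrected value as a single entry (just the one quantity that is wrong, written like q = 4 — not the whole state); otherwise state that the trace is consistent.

step 3, top = 45

Recomputing the run from the initial state:
step 1: [-9]
step 2: [-9, -5]
step 3: [45]
step 4: [45, 1]
step 5: [45, 1, -5]
step 6: [45, -4]
step 7: [45, -4, 7]
The first disagreement with the trace is at step 3, where the value should be top = 45.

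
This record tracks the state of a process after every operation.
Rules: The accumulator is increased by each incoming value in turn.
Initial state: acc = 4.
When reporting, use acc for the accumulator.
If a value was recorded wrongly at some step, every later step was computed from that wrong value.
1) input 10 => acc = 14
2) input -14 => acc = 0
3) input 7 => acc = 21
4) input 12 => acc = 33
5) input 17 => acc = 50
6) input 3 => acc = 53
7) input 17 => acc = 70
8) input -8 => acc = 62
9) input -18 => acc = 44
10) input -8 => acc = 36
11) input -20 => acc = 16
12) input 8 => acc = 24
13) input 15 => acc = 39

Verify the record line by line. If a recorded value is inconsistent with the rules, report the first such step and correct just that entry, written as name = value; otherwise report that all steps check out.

step 3, acc = 7

Recomputing the run from the initial state:
step 1: acc = 14
step 2: acc = 0
step 3: acc = 7
step 4: acc = 19
step 5: acc = 36
step 6: acc = 39
step 7: acc = 56
step 8: acc = 48
step 9: acc = 30
step 10: acc = 22
step 11: acc = 2
step 12: acc = 10
step 13: acc = 25
The first disagreement with the record is at step 3, where the value should be acc = 7.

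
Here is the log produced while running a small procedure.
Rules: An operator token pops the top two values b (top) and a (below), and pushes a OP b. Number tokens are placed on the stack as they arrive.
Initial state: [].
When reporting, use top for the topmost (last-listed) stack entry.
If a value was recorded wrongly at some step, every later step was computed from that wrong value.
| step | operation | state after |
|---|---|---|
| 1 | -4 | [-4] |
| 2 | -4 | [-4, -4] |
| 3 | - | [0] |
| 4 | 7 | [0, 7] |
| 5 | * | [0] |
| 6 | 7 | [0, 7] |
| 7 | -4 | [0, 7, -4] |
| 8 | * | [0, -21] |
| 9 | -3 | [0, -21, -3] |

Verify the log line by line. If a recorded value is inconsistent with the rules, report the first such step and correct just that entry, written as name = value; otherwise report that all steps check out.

step 8, top = -28

Step 1: push -4: top = -4 — matches.
Step 2: push -4: top = -4 — exactly as logged.
Step 3: -4 - -4 = 0 — in agreement.
Step 4: push 7: top = 7 — confirmed correct.
Step 5: 0 * 7 = 0 — matches.
Step 6: push 7: top = 7 — checks out.
Step 7: push -4: top = -4 — matches.
Step 8: 7 * -4 = -28 — a discrepancy with the log.
First deviation found at step 8; the corrected entry is top = -28.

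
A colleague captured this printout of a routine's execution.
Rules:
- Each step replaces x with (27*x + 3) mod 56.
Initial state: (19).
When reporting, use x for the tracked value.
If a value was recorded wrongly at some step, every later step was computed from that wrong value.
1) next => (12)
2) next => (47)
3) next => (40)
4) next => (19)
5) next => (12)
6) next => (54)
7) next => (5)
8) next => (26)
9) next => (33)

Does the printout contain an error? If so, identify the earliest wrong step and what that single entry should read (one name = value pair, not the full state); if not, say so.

step 6, x = 47

step 1: x = (27*19 + 3) mod 56 = 12 -> verified
step 2: x = (27*12 + 3) mod 56 = 47 -> agrees with the printout
step 3: x = (27*47 + 3) mod 56 = 40 -> verified
step 4: x = (27*40 + 3) mod 56 = 19 -> agrees with the printout
step 5: x = (27*19 + 3) mod 56 = 12 -> in agreement
step 6: x = (27*12 + 3) mod 56 = 47 -> this is not what the printout shows
First incorrect step: 6; the correct value is x = 47.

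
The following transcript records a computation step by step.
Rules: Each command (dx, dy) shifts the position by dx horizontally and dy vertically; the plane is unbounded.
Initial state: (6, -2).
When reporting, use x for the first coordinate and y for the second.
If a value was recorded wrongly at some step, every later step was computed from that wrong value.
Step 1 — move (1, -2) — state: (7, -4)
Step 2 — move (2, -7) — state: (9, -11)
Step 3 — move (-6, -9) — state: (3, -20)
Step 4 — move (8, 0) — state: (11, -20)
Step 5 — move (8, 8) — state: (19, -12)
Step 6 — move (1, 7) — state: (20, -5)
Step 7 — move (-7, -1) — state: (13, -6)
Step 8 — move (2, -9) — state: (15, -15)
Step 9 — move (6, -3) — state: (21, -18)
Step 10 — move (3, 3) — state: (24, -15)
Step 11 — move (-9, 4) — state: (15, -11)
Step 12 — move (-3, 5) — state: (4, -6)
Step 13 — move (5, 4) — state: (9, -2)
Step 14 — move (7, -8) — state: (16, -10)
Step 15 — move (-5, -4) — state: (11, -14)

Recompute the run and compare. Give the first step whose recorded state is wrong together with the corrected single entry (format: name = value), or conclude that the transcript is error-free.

step 12, x = 12

1. x = 6 + (1) = 7, y = -2 + (-2) = -4 (matches)
2. x = 7 + (2) = 9, y = -4 + (-7) = -11 (confirmed correct)
3. x = 9 + (-6) = 3, y = -11 + (-9) = -20 (in agreement)
4. x = 3 + (8) = 11, y = -20 + (0) = -20 (same as recorded)
5. x = 11 + (8) = 19, y = -20 + (8) = -12 (same as recorded)
6. x = 19 + (1) = 20, y = -12 + (7) = -5 (exactly as logged)
7. x = 20 + (-7) = 13, y = -5 + (-1) = -6 (confirmed correct)
8. x = 13 + (2) = 15, y = -6 + (-9) = -15 (agrees with the transcript)
9. x = 15 + (6) = 21, y = -15 + (-3) = -18 (agrees with the transcript)
10. x = 21 + (3) = 24, y = -18 + (3) = -15 (consistent with the transcript)
11. x = 24 + (-9) = 15, y = -15 + (4) = -11 (consistent with the transcript)
12. x = 15 + (-3) = 12, y = -11 + (5) = -6 (the transcript disagrees here)
Step 12 is the first one off; corrected, x = 12.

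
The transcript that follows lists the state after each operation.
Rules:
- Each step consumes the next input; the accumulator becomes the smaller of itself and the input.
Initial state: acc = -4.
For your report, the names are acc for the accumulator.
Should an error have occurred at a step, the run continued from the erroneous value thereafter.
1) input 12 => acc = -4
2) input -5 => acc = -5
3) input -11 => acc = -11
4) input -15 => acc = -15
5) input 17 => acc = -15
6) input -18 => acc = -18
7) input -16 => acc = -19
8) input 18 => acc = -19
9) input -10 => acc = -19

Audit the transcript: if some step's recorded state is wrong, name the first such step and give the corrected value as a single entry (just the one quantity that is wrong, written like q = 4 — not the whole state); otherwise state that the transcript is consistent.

step 7, acc = -18

1. acc = min(-4, 12) = -4 (same as recorded)
2. acc = min(-4, -5) = -5 (verified)
3. acc = min(-5, -11) = -11 (matches)
4. acc = min(-11, -15) = -15 (checks out)
5. acc = min(-15, 17) = -15 (confirmed correct)
6. acc = min(-15, -18) = -18 (matches)
7. acc = min(-18, -16) = -18 (first mismatch against the transcript)
Conclusion: step 7 carries the first error; the entry should be acc = -18.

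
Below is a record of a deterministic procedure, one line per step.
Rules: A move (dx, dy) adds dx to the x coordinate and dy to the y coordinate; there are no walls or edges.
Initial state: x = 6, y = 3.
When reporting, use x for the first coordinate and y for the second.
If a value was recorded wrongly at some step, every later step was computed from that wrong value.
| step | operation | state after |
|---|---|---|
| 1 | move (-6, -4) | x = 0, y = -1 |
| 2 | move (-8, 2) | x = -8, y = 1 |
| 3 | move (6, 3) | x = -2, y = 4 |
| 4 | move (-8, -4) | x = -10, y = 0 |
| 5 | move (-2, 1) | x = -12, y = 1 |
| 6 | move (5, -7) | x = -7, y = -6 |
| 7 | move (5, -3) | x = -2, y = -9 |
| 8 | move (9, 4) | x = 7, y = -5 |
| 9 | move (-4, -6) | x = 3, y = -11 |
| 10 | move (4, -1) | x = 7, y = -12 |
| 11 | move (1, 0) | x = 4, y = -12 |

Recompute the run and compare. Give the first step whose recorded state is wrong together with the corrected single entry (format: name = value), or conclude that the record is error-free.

1. x = 6 + (-6) = 0, y = 3 + (-4) = -1 (matches)
2. x = 0 + (-8) = -8, y = -1 + (2) = 1 (exactly as logged)
3. x = -8 + (6) = -2, y = 1 + (3) = 4 (no discrepancy)
4. x = -2 + (-8) = -10, y = 4 + (-4) = 0 (agrees with the record)
5. x = -10 + (-2) = -12, y = 0 + (1) = 1 (consistent with the record)
6. x = -12 + (5) = -7, y = 1 + (-7) = -6 (consistent with the record)
7. x = -7 + (5) = -2, y = -6 + (-3) = -9 (exactly as logged)
8. x = -2 + (9) = 7, y = -9 + (4) = -5 (in agreement)
9. x = 7 + (-4) = 3, y = -5 + (-6) = -11 (matches)
10. x = 3 + (4) = 7, y = -11 + (-1) = -12 (no discrepancy)
11. x = 7 + (1) = 8, y = -12 + (0) = -12 (this is not what the record shows)
The audit stops at step 11: the recorded entry is wrong and should be x = 8.

step 11, x = 8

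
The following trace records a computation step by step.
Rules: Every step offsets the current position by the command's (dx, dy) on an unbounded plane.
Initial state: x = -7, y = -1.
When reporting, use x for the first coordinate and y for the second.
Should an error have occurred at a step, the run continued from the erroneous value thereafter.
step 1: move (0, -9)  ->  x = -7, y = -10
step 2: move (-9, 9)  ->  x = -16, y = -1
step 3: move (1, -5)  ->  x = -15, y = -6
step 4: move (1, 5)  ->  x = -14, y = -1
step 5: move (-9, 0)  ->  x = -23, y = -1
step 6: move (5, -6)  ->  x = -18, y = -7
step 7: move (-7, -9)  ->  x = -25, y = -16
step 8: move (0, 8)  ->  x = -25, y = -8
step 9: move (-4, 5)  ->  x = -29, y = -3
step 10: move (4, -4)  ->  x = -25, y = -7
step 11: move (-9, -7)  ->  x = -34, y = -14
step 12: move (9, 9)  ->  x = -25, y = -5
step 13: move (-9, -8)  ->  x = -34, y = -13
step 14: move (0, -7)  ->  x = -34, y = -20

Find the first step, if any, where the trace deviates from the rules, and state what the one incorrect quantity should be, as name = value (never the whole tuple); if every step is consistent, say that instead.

1. x = -7 + (0) = -7, y = -1 + (-9) = -10 (same as recorded)
2. x = -7 + (-9) = -16, y = -10 + (9) = -1 (in agreement)
3. x = -16 + (1) = -15, y = -1 + (-5) = -6 (agrees with the trace)
4. x = -15 + (1) = -14, y = -6 + (5) = -1 (same as recorded)
5. x = -14 + (-9) = -23, y = -1 + (0) = -1 (in agreement)
6. x = -23 + (5) = -18, y = -1 + (-6) = -7 (matches)
7. x = -18 + (-7) = -25, y = -7 + (-9) = -16 (agrees with the trace)
8. x = -25 + (0) = -25, y = -16 + (8) = -8 (confirmed correct)
9. x = -25 + (-4) = -29, y = -8 + (5) = -3 (in agreement)
10. x = -29 + (4) = -25, y = -3 + (-4) = -7 (no discrepancy)
11. x = -25 + (-9) = -34, y = -7 + (-7) = -14 (confirmed correct)
12. x = -34 + (9) = -25, y = -14 + (9) = -5 (agrees with the trace)
13. x = -25 + (-9) = -34, y = -5 + (-8) = -13 (same as recorded)
14. x = -34 + (0) = -34, y = -13 + (-7) = -20 (agrees with the trace)
All steps check out; nothing to correct.

no error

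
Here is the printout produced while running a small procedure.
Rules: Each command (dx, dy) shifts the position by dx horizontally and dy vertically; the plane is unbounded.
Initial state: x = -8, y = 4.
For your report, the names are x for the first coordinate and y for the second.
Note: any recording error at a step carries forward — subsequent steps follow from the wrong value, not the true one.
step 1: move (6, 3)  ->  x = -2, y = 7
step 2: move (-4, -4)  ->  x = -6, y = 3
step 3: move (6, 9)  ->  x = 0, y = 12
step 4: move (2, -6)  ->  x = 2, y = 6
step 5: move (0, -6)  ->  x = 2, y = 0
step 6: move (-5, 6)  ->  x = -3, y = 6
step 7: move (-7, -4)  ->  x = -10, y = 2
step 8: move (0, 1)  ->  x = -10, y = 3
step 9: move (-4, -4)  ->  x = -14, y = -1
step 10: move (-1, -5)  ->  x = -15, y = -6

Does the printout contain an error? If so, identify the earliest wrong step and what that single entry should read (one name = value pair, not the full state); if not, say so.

no error

1. x = -8 + (6) = -2, y = 4 + (3) = 7 (matches)
2. x = -2 + (-4) = -6, y = 7 + (-4) = 3 (confirmed correct)
3. x = -6 + (6) = 0, y = 3 + (9) = 12 (in agreement)
4. x = 0 + (2) = 2, y = 12 + (-6) = 6 (in agreement)
5. x = 2 + (0) = 2, y = 6 + (-6) = 0 (checks out)
6. x = 2 + (-5) = -3, y = 0 + (6) = 6 (in agreement)
7. x = -3 + (-7) = -10, y = 6 + (-4) = 2 (exactly as logged)
8. x = -10 + (0) = -10, y = 2 + (1) = 3 (same as recorded)
9. x = -10 + (-4) = -14, y = 3 + (-4) = -1 (same as recorded)
10. x = -14 + (-1) = -15, y = -1 + (-5) = -6 (confirmed correct)
The recomputation confirms every line.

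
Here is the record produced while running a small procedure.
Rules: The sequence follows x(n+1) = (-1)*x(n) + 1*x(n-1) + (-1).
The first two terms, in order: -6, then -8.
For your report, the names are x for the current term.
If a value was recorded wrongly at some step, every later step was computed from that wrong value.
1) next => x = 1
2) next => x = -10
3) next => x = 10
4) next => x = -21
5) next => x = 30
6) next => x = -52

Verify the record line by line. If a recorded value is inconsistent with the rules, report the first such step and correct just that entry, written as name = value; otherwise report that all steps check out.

Step 1: x = -1*(-8) + (1)*(-6) + (-1) = 1 — in agreement.
Step 2: x = -1*(1) + (1)*(-8) + (-1) = -10 — agrees with the record.
Step 3: x = -1*(-10) + (1)*(1) + (-1) = 10 — verified.
Step 4: x = -1*(10) + (1)*(-10) + (-1) = -21 — verified.
Step 5: x = -1*(-21) + (1)*(10) + (-1) = 30 — consistent with the record.
Step 6: x = -1*(30) + (1)*(-21) + (-1) = -52 — no discrepancy.
All entries verified; no error found.

no error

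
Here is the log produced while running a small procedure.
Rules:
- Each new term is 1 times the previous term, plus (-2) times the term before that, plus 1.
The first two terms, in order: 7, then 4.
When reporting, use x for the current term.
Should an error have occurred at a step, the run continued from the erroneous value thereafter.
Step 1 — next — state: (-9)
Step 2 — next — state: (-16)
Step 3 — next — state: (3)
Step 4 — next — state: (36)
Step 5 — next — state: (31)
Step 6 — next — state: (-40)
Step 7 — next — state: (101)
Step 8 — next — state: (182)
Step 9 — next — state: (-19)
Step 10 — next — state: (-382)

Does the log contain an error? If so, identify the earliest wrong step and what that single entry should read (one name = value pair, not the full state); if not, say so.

step 7, x = -101

step 1: x = 1*(4) + (-2)*(7) + (1) = -9 -> verified
step 2: x = 1*(-9) + (-2)*(4) + (1) = -16 -> agrees with the log
step 3: x = 1*(-16) + (-2)*(-9) + (1) = 3 -> consistent with the log
step 4: x = 1*(3) + (-2)*(-16) + (1) = 36 -> in agreement
step 5: x = 1*(36) + (-2)*(3) + (1) = 31 -> agrees with the log
step 6: x = 1*(31) + (-2)*(36) + (1) = -40 -> verified
step 7: x = 1*(-40) + (-2)*(31) + (1) = -101 -> the recorded entry deviates here
The earliest wrong entry is at step 7: it should read x = -101.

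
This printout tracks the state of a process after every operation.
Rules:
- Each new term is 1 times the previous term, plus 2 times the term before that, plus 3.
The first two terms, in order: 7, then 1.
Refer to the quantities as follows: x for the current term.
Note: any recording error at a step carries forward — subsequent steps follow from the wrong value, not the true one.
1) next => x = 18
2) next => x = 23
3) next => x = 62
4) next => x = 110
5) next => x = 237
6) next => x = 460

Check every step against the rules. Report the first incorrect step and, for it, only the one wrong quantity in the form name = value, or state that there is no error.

step 4, x = 111

Step 1: x = 1*(1) + (2)*(7) + (3) = 18 — same as recorded.
Step 2: x = 1*(18) + (2)*(1) + (3) = 23 — exactly as logged.
Step 3: x = 1*(23) + (2)*(18) + (3) = 62 — same as recorded.
Step 4: x = 1*(62) + (2)*(23) + (3) = 111 — first mismatch against the printout.
That makes step 4 the first incorrect line — x = 111 is what it should show.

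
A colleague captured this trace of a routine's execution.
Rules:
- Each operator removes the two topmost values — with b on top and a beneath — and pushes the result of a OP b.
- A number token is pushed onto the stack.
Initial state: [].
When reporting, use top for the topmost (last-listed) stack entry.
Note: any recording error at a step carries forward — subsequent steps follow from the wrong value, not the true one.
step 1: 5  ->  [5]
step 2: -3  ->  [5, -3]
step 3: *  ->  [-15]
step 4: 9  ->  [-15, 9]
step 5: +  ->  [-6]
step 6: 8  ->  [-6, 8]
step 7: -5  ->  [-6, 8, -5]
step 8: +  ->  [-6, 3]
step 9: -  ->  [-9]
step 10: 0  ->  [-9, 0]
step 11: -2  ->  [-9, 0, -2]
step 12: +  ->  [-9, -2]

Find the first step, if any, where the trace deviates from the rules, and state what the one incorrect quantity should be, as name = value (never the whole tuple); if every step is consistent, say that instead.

step 1: push 5: top = 5 -> no discrepancy
step 2: push -3: top = -3 -> consistent with the trace
step 3: 5 * -3 = -15 -> consistent with the trace
step 4: push 9: top = 9 -> consistent with the trace
step 5: -15 + 9 = -6 -> same as recorded
step 6: push 8: top = 8 -> agrees with the trace
step 7: push -5: top = -5 -> exactly as logged
step 8: 8 + -5 = 3 -> exactly as logged
step 9: -6 - 3 = -9 -> confirmed correct
step 10: push 0: top = 0 -> consistent with the trace
step 11: push -2: top = -2 -> in agreement
step 12: 0 + -2 = -2 -> in agreement
Nothing is out of place; the run is error-free.

no error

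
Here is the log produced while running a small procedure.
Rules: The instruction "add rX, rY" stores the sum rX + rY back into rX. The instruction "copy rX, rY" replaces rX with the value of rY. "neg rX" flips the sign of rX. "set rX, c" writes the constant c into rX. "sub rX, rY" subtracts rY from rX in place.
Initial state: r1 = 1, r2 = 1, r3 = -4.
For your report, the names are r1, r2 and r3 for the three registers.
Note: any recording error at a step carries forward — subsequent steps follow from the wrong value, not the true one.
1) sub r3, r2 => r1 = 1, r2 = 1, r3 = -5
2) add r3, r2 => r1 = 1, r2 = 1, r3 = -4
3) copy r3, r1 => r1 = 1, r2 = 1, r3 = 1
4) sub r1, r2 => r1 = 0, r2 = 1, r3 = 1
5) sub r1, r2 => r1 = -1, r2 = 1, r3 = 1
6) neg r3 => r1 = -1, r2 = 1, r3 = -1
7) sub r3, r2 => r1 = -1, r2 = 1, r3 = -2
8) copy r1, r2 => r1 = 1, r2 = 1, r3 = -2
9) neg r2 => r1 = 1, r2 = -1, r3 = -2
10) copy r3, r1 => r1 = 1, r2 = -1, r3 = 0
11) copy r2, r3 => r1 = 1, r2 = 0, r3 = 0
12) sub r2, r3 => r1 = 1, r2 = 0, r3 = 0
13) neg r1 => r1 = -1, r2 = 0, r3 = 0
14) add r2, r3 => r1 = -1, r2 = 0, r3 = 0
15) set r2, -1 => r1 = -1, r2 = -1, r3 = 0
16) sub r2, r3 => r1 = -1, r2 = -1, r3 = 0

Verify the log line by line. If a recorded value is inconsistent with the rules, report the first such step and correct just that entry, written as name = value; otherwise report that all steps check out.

Recomputing the run from the initial state:
step 1: r1 = 1, r2 = 1, r3 = -5
step 2: r1 = 1, r2 = 1, r3 = -4
step 3: r1 = 1, r2 = 1, r3 = 1
step 4: r1 = 0, r2 = 1, r3 = 1
step 5: r1 = -1, r2 = 1, r3 = 1
step 6: r1 = -1, r2 = 1, r3 = -1
step 7: r1 = -1, r2 = 1, r3 = -2
step 8: r1 = 1, r2 = 1, r3 = -2
step 9: r1 = 1, r2 = -1, r3 = -2
step 10: r1 = 1, r2 = -1, r3 = 1
step 11: r1 = 1, r2 = 1, r3 = 1
step 12: r1 = 1, r2 = 0, r3 = 1
step 13: r1 = -1, r2 = 0, r3 = 1
step 14: r1 = -1, r2 = 1, r3 = 1
step 15: r1 = -1, r2 = -1, r3 = 1
step 16: r1 = -1, r2 = -2, r3 = 1
The first disagreement with the log is at step 10, where the value should be r3 = 1.

step 10, r3 = 1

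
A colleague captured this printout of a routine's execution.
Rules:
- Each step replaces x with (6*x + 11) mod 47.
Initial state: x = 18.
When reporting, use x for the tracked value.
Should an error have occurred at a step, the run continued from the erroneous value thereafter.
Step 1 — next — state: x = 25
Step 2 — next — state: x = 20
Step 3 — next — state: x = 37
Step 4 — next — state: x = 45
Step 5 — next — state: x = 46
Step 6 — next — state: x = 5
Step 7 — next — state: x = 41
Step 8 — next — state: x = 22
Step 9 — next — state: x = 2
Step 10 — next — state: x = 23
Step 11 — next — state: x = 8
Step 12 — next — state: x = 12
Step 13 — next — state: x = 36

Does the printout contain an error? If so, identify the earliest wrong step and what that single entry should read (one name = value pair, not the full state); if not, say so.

no error

Step 1: x = (6*18 + 11) mod 47 = 25 — checks out.
Step 2: x = (6*25 + 11) mod 47 = 20 — in agreement.
Step 3: x = (6*20 + 11) mod 47 = 37 — confirmed correct.
Step 4: x = (6*37 + 11) mod 47 = 45 — agrees with the printout.
Step 5: x = (6*45 + 11) mod 47 = 46 — checks out.
Step 6: x = (6*46 + 11) mod 47 = 5 — no discrepancy.
Step 7: x = (6*5 + 11) mod 47 = 41 — matches.
Step 8: x = (6*41 + 11) mod 47 = 22 — agrees with the printout.
Step 9: x = (6*22 + 11) mod 47 = 2 — checks out.
Step 10: x = (6*2 + 11) mod 47 = 23 — no discrepancy.
Step 11: x = (6*23 + 11) mod 47 = 8 — consistent with the printout.
Step 12: x = (6*8 + 11) mod 47 = 12 — same as recorded.
Step 13: x = (6*12 + 11) mod 47 = 36 — no discrepancy.
Each recorded entry agrees with the recomputation.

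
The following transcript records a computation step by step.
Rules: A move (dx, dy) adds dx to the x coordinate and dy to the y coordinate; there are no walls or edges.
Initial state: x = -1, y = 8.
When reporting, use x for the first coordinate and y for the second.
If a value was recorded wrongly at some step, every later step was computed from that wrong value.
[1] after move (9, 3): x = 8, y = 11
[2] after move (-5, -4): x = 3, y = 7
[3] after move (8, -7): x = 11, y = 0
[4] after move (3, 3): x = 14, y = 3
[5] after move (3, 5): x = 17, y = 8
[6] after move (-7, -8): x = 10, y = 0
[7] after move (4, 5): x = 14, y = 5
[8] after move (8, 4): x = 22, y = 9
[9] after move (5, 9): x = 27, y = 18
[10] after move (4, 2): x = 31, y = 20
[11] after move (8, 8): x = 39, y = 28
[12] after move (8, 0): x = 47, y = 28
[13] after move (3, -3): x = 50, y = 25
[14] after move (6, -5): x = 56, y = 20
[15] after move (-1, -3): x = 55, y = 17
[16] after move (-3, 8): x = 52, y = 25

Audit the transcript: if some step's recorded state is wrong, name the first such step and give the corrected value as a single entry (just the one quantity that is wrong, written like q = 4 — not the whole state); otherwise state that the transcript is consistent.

no error

Recomputing the run from the initial state:
step 1: x = 8, y = 11
step 2: x = 3, y = 7
step 3: x = 11, y = 0
step 4: x = 14, y = 3
step 5: x = 17, y = 8
step 6: x = 10, y = 0
step 7: x = 14, y = 5
step 8: x = 22, y = 9
step 9: x = 27, y = 18
step 10: x = 31, y = 20
step 11: x = 39, y = 28
step 12: x = 47, y = 28
step 13: x = 50, y = 25
step 14: x = 56, y = 20
step 15: x = 55, y = 17
step 16: x = 52, y = 25
This matches the transcript at every step.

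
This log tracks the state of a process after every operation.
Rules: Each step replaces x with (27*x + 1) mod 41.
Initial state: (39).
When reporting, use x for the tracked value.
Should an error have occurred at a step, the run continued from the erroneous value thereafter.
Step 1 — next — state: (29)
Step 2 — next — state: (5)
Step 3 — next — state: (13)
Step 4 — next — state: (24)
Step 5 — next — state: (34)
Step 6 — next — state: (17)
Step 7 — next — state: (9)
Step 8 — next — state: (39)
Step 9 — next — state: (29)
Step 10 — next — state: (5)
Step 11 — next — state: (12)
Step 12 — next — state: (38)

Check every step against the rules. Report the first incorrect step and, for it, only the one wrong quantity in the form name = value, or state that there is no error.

Recomputing the run from the initial state:
step 1: x = 29
step 2: x = 5
step 3: x = 13
step 4: x = 24
step 5: x = 34
step 6: x = 17
step 7: x = 9
step 8: x = 39
step 9: x = 29
step 10: x = 5
step 11: x = 13
step 12: x = 24
The first disagreement with the log is at step 11, where the value should be x = 13.

step 11, x = 13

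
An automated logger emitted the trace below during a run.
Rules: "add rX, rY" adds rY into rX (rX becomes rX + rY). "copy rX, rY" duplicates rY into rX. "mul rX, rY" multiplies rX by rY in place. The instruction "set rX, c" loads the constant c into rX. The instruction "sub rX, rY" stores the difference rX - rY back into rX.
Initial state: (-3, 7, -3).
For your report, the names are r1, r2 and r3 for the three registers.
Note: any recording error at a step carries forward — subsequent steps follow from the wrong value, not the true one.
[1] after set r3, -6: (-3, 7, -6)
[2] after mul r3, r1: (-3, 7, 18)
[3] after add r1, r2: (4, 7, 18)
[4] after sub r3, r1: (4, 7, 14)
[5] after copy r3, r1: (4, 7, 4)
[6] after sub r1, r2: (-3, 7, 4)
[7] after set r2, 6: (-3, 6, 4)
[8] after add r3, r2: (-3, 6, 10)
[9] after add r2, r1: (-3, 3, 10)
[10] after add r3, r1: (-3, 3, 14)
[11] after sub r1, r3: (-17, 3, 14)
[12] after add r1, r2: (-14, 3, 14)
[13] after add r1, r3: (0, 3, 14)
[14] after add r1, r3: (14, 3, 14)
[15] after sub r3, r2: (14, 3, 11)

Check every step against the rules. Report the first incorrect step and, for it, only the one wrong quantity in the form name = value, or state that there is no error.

step 10, r3 = 7

step 1: r3 = -6 -> confirmed correct
step 2: r3 = -6 * -3 = 18 -> agrees with the trace
step 3: r1 = -3 + 7 = 4 -> exactly as logged
step 4: r3 = 18 - 4 = 14 -> checks out
step 5: r3 = 4 -> consistent with the trace
step 6: r1 = 4 - 7 = -3 -> in agreement
step 7: r2 = 6 -> in agreement
step 8: r3 = 4 + 6 = 10 -> verified
step 9: r2 = 6 + -3 = 3 -> consistent with the trace
step 10: r3 = 10 + -3 = 7 -> not what was recorded
First deviation found at step 10; the corrected entry is r3 = 7.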